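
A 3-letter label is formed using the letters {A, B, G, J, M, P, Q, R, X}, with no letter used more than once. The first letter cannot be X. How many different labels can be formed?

448

The first letter has 9−1 = 8 choices (anything except X).
The remaining 2 letters are filled from the other 8 symbols without repetition: 8 × 7 = 56.
Total: 8 × 56 = 448.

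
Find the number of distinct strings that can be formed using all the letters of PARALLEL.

PARALLEL has 8 letters with A appearing twice and L appearing 3 times.
The number of distinct arrangements is 8!/(3!·2!) = 40320/12 = 3360.

3360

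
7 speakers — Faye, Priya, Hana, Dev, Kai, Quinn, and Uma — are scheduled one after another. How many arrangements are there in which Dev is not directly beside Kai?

There are 7! = 5040 arrangements in all. If Dev and Kai are adjacent, merging them into one block gives 2·(6)! = 1440 arrangements.
So 5040 − 1440 = 3600 arrangements keep them apart.

3600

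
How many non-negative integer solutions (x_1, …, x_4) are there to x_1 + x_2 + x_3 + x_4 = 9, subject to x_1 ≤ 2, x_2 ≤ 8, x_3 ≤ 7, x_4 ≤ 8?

Without the upper bounds there are C(12,3) = 220 ways to split 9 among 4 variables.
Subtract solutions that violate a single cap (substitute x_i' = x_i − (cap_i+1)): x_1 ≥ 3 gives C(9,3) = 84; x_2 ≥ 9 gives C(3,3) = 1; x_3 ≥ 8 gives C(4,3) = 4; x_4 ≥ 9 gives C(3,3) = 1. Together 90.
No two caps can be exceeded simultaneously, so the pair terms are all 0.
By inclusion–exclusion the count is 220 − 90 + 0 = 130.

130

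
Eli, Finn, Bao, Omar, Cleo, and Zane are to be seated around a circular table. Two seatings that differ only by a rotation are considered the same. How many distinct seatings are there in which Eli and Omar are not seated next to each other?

72

Without the restriction there are (5)! = 120 seatings.
Seatings with Eli beside Omar: treat them as a block with 2 internal orders, giving 2 × (4)! = 48.
Subtracting, 120 − 48 = 72.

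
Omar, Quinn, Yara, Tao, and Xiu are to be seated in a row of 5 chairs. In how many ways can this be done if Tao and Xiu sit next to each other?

48

Glue Tao and Xiu into one block (2 internal orders), leaving 4 units to arrange in a row.
So the count is 2·(4)! = 48.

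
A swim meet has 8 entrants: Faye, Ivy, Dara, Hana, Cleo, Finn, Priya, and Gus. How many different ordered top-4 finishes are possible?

There are 8 choices for 1st place, 7 for 2nd, and so on down to 5 for position 4.
That gives 8 × 7 × 6 × 5 = 1680.

1680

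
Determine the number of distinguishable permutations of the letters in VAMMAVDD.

2520

VAMMAVDD has 8 letters with A appearing twice, D appearing twice, M appearing twice, and V appearing twice.
So there are 8! / (2!·2!·2!·2!) = 2520 distinguishable arrangements.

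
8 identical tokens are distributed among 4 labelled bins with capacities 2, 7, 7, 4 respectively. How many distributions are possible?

Ignoring the caps, the number of non-negative solutions to x_1+…+x_4 = 8 is C(11,3) = 165.
Subtract solutions that violate a single cap (substitute x_i' = x_i − (cap_i+1)): x_1 ≥ 3 gives C(8,3) = 56; x_2 ≥ 8 gives C(3,3) = 1; x_3 ≥ 8 gives C(3,3) = 1; x_4 ≥ 5 gives C(6,3) = 20. Together 78.
Add back pairs where two caps are both exceeded: 0 + 0 + 1 + 0 + 0 + 0 = 1.
By inclusion–exclusion the count is 165 − 78 + 1 = 88.

88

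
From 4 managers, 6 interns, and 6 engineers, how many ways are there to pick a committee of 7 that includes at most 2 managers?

Split by how many managers are chosen (0 through 2).
Sum: C(4,0)·C(12,7) + C(4,1)·C(12,6) + C(4,2)·C(12,5) = 792 + 3696 + 4752 = 9240.

9240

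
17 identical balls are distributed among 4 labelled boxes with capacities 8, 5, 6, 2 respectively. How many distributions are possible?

Ignoring the caps, the number of non-negative solutions to x_1+…+x_4 = 17 is C(20,3) = 1140.
Subtract solutions that violate a single cap (substitute x_i' = x_i − (cap_i+1)): x_1 ≥ 9 gives C(11,3) = 165; x_2 ≥ 6 gives C(14,3) = 364; x_3 ≥ 7 gives C(13,3) = 286; x_4 ≥ 3 gives C(17,3) = 680. Together 1495.
Add back pairs where two caps are both exceeded: 10 + 4 + 56 + 35 + 165 + 120 = 390.
Subtract triples: 0 + 0 + 0 + 4 = 4.
By inclusion–exclusion the count is 1140 − 1495 + 390 − 4 = 31.

31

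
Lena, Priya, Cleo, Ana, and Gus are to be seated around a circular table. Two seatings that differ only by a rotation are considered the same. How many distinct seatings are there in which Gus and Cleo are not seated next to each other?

12

Without the restriction there are (4)! = 24 seatings.
Seatings with Gus beside Cleo: treat them as a block with 2 internal orders, giving 2 × (3)! = 12.
Subtracting, 24 − 12 = 12.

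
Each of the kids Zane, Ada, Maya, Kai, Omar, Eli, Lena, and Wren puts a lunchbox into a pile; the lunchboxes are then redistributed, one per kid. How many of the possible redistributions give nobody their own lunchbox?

14833

Let Aᵢ be the assignments in which kid i gets their own lunchbox. We want the size of the complement of A₁∪…∪A_8.
By inclusion–exclusion this is Σ_{j=0}^{8} (−1)^j C(8,j)·(8−j)!.
Computing: 40320 − 40320 + 20160 − 6720 + 1680 − 336 + 56 − 8 + 1 = 14833.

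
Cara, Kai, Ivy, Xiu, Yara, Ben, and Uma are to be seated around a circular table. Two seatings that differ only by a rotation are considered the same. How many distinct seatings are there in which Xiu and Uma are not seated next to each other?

Without the restriction there are (6)! = 720 seatings.
Seatings with Xiu beside Uma: treat them as a block with 2 internal orders, giving 2 × (5)! = 240.
Subtracting, 720 − 240 = 480.

480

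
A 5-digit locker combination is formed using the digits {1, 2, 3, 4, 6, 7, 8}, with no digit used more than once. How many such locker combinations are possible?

With no repetition, fill the 5 digits in order: 7 choices, then 6, down to 3.
7 × 6 × 5 × 4 × 3 = 2520.

2520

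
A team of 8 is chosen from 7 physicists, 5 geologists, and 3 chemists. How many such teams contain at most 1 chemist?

2871

Split by how many chemists are chosen (0 through 1).
Sum: C(3,0)·C(12,8) + C(3,1)·C(12,7) = 495 + 2376 = 2871.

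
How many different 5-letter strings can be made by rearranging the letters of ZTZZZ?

5

The 5 letters of ZTZZZ have repeats: Z appearing 4 times.
The number of distinct arrangements is 5!/(4!) = 120/24 = 5.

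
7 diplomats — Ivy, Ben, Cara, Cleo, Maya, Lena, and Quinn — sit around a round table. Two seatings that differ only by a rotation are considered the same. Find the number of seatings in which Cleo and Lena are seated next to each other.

Glue Cleo and Lena into a block (2 internal orders). Seating 6 units around a circle gives (5)! arrangements.
So 2 × (5)! = 2 × 120 = 240.

240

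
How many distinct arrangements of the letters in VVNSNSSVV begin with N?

280

Fix N in the first position and arrange the remaining 8 letters.
Those 8 letters have S appearing 3 times and V appearing 4 times, giving (8)!/(4!·3!) = 280.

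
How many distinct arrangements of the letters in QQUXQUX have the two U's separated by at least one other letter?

There are 7!/(3!·2!·2!) = 210 arrangements of QQUXQUX in total.
If the two U's are adjacent, glue them into one block, leaving 6 items to arrange: (6)!/(3!·2!) = 60 ways.
Subtracting, 210 − 60 = 150 arrangements keep the U's apart.

150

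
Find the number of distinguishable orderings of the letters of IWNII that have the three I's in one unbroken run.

Treat the 3 copies of I as a single block. The multiset to arrange is then {III, N, W}, 3 items in all.
All 3 items are distinct, so there are (3)! = 6 arrangements.

6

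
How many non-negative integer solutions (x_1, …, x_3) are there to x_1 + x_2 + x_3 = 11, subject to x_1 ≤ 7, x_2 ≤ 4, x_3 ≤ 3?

10

Ignoring the caps, the number of non-negative solutions to x_1+…+x_3 = 11 is C(13,2) = 78.
Subtract solutions that violate a single cap (substitute x_i' = x_i − (cap_i+1)): x_1 ≥ 8 gives C(5,2) = 10; x_2 ≥ 5 gives C(8,2) = 28; x_3 ≥ 4 gives C(9,2) = 36. Together 74.
Add back pairs where two caps are both exceeded: 0 + 0 + 6 = 6.
By inclusion–exclusion the count is 78 − 74 + 6 = 10.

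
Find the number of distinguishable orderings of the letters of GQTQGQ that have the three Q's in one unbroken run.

Treat the 3 copies of Q as a single block. The multiset to arrange is then {QQQ, G, G, T}, 4 items in all.
That gives (4)!/(2!) = 12 arrangements.

12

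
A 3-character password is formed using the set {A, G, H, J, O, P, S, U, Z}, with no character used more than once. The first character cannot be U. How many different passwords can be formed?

The first character has 9−1 = 8 choices (anything except U).
The remaining 2 characters are filled from the other 8 symbols without repetition: 8 × 7 = 56.
Total: 8 × 56 = 448.

448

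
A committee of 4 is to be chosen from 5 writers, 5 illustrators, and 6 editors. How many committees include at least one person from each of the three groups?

975

Unrestricted: C(16,4) = 1820 ways to pick any 4 of the 16.
Subtract selections that omit an entire group: no writers → C(11,4) = 330; no illustrators → C(11,4) = 330; no editors → C(10,4) = 210.
Add back selections omitting two groups (i.e. drawn from a single group): C(5,4) + C(5,4) + C(6,4) = 25.
By inclusion–exclusion: 1820 − 870 + 25 = 975.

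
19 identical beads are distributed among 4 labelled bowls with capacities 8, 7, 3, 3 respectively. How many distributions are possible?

By stars and bars, unrestricted non-negative solutions to x_1+…+x_4 = 19 number C(19+3,3) = 1540.
Subtract solutions that violate a single cap (substitute x_i' = x_i − (cap_i+1)): x_1 ≥ 9 gives C(13,3) = 286; x_2 ≥ 8 gives C(14,3) = 364; x_3 ≥ 4 gives C(18,3) = 816; x_4 ≥ 4 gives C(18,3) = 816. Together 2282.
Add back pairs where two caps are both exceeded: 10 + 84 + 84 + 120 + 120 + 364 = 782.
Subtract triples: 0 + 0 + 10 + 20 = 30.
By inclusion–exclusion the count is 1540 − 2282 + 782 − 30 = 10.

10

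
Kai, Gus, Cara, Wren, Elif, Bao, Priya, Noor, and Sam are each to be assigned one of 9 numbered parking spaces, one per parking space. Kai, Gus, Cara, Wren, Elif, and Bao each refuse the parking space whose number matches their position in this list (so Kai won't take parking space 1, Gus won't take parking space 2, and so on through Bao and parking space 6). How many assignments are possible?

Let Aᵢ (for 1 ≤ i ≤ 6) be the placements that put person i in their forbidden parking space. Any j of these fix j positions, leaving (9−j)! ways to fill the rest, and there are C(6,j) ways to pick which j.
By inclusion–exclusion, the number of valid placements is Σ_{j=0}^{6} (−1)^j C(6,j)·(9−j)!.
Computing: 362880 − 241920 + 75600 − 14400 + 1800 − 144 + 6 = 183822.

183822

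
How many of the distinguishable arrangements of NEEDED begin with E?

30

With the first slot taken by E, it remains to arrange the other 5 letters (NEDED).
Those 5 letters have D appearing twice and E appearing twice, giving (5)!/(2!·2!) = 30.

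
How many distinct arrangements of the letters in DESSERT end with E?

With the last slot taken by E, it remains to arrange the other 6 letters (DSSERT).
Those 6 letters have S appearing twice, giving (6)!/(2!) = 360.

360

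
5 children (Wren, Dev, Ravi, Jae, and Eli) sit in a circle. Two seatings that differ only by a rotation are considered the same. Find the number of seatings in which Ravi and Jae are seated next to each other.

12

Treat {Ravi, Jae} as one unit (2 internal orders) and seat the resulting 4 units around the table: (3)! circular arrangements.
So 2 × (3)! = 2 × 6 = 12.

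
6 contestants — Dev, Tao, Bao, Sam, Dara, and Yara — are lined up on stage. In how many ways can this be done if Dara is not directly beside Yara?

480

There are 6! = 720 arrangements in all. If Dara and Yara are adjacent, merging them into one block gives 2·(5)! = 240 arrangements.
So 720 − 240 = 480 arrangements keep them apart.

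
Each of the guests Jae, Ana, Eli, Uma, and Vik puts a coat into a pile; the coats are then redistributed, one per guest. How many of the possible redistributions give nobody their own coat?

44

Let Aᵢ be the assignments in which guest i gets their own coat. We want the size of the complement of A₁∪…∪A_5.
By inclusion–exclusion this is Σ_{j=0}^{5} (−1)^j C(5,j)·(5−j)!.
Computing: 120 − 120 + 60 − 20 + 5 − 1 = 44.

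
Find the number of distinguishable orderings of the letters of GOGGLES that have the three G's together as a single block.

120

Treat the 3 copies of G as a single block. The multiset to arrange is then {GGG, E, L, O, S}, 5 items in all.
All 5 items are distinct, so there are (5)! = 120 arrangements.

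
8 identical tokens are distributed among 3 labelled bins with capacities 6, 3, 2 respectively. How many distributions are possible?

Without the upper bounds there are C(10,2) = 45 ways to split 8 among 3 bins.
Subtract solutions that violate a single cap (substitute x_i' = x_i − (cap_i+1)): x_1 ≥ 7 gives C(3,2) = 3; x_2 ≥ 4 gives C(6,2) = 15; x_3 ≥ 3 gives C(7,2) = 21. Together 39.
Add back pairs where two caps are both exceeded: 0 + 0 + 3 = 3.
By inclusion–exclusion the count is 45 − 39 + 3 = 9.

9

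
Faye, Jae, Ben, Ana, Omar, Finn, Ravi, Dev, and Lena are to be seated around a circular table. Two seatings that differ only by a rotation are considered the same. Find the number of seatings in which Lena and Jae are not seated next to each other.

Without the restriction there are (8)! = 40320 seatings.
Those with Lena next to Jae: fuse the pair into one unit and seat 8 units around a circle — 2·(7)! = 10080.
Subtracting, 40320 − 10080 = 30240.

30240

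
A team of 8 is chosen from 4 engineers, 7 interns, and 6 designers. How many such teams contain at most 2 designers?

9075

Split by how many designers are chosen (0 through 2).
Sum: C(6,0)·C(11,8) + C(6,1)·C(11,7) + C(6,2)·C(11,6) = 165 + 1980 + 6930 = 9075.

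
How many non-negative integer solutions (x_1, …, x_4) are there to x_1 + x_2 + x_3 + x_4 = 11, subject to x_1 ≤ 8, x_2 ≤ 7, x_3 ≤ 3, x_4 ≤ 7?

Ignoring the caps, the number of non-negative solutions to x_1+…+x_4 = 11 is C(14,3) = 364.
Subtract solutions that violate a single cap (substitute x_i' = x_i − (cap_i+1)): x_1 ≥ 9 gives C(5,3) = 10; x_2 ≥ 8 gives C(6,3) = 20; x_3 ≥ 4 gives C(10,3) = 120; x_4 ≥ 8 gives C(6,3) = 20. Together 170.
No two caps can be exceeded simultaneously, so the pair terms are all 0.
By inclusion–exclusion the count is 364 − 170 + 0 = 194.

194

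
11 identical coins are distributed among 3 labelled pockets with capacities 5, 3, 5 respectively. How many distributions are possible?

By stars and bars, unrestricted non-negative solutions to x_1+…+x_3 = 11 number C(11+2,2) = 78.
Subtract solutions that violate a single cap (substitute x_i' = x_i − (cap_i+1)): x_1 ≥ 6 gives C(7,2) = 21; x_2 ≥ 4 gives C(9,2) = 36; x_3 ≥ 6 gives C(7,2) = 21. Together 78.
Add back pairs where two caps are both exceeded: 3 + 0 + 3 = 6.
By inclusion–exclusion the count is 78 − 78 + 6 = 6.

6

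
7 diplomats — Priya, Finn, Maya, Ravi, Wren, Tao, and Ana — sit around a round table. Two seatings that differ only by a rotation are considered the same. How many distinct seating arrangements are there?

Fix one person's seat to break rotational symmetry; the remaining 6 people can be arranged in (6)! = 720 ways.

720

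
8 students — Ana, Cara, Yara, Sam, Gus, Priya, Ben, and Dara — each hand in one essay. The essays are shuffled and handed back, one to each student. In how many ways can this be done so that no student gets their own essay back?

14833

This is the derangement count D_8: permutations of 8 items with no fixed point.
By inclusion–exclusion this is Σ_{j=0}^{8} (−1)^j C(8,j)·(8−j)!.
Computing: 40320 − 40320 + 20160 − 6720 + 1680 − 336 + 56 − 8 + 1 = 14833.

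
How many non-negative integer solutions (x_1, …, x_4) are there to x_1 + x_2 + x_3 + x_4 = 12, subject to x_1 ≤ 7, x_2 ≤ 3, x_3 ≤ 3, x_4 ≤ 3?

32

By stars and bars, unrestricted non-negative solutions to x_1+…+x_4 = 12 number C(12+3,3) = 455.
Subtract solutions that violate a single cap (substitute x_i' = x_i − (cap_i+1)): x_1 ≥ 8 gives C(7,3) = 35; x_2 ≥ 4 gives C(11,3) = 165; x_3 ≥ 4 gives C(11,3) = 165; x_4 ≥ 4 gives C(11,3) = 165. Together 530.
Add back pairs where two caps are both exceeded: 1 + 1 + 1 + 35 + 35 + 35 = 108.
Subtract triples: 0 + 0 + 0 + 1 = 1.
By inclusion–exclusion the count is 455 − 530 + 108 − 1 = 32.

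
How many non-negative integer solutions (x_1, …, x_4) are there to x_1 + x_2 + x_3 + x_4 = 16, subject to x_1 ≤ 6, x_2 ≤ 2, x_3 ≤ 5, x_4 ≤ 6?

Without the upper bounds there are C(19,3) = 969 ways to split 16 among 4 variables.
Subtract solutions that violate a single cap (substitute x_i' = x_i − (cap_i+1)): x_1 ≥ 7 gives C(12,3) = 220; x_2 ≥ 3 gives C(16,3) = 560; x_3 ≥ 6 gives C(13,3) = 286; x_4 ≥ 7 gives C(12,3) = 220. Together 1286.
Add back pairs where two caps are both exceeded: 84 + 20 + 10 + 120 + 84 + 20 = 338.
Subtract triples: 1 + 0 + 0 + 1 = 2.
By inclusion–exclusion the count is 969 − 1286 + 338 − 2 = 19.

19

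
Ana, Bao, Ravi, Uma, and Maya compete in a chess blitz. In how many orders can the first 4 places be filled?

There are 5 choices for 1st place, 4 for 2nd, and so on down to 2 for position 4.
That gives 5 × 4 × 3 × 2 = 120.

120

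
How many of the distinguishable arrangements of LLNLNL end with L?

10

Fix L in the last position and arrange the remaining 5 letters.
Those 5 letters have L appearing 3 times and N appearing twice, giving (5)!/(3!·2!) = 10.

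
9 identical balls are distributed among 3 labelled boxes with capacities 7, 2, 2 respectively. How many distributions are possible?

Without the upper bounds there are C(11,2) = 55 ways to split 9 among 3 boxes.
Subtract solutions that violate a single cap (substitute x_i' = x_i − (cap_i+1)): x_1 ≥ 8 gives C(3,2) = 3; x_2 ≥ 3 gives C(8,2) = 28; x_3 ≥ 3 gives C(8,2) = 28. Together 59.
Add back pairs where two caps are both exceeded: 0 + 0 + 10 = 10.
By inclusion–exclusion the count is 55 − 59 + 10 = 6.

6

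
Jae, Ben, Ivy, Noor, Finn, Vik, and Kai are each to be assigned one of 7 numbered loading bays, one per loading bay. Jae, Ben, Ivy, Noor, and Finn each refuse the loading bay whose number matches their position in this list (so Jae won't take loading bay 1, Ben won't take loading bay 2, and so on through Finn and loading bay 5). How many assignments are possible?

Let Aᵢ (for 1 ≤ i ≤ 5) be the placements that put person i in their forbidden loading bay. Any j of these fix j positions, leaving (7−j)! ways to fill the rest, and there are C(5,j) ways to pick which j.
By inclusion–exclusion, the number of valid placements is Σ_{j=0}^{5} (−1)^j C(5,j)·(7−j)!.
Computing: 5040 − 3600 + 1200 − 240 + 30 − 2 = 2428.

2428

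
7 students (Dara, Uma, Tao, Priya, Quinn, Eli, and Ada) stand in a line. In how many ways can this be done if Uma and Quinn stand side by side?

1440

Treat {Uma, Quinn} as a single unit. There are 6 units to order, and the pair itself can be ordered 2 ways.
So the count is 2·(6)! = 1440.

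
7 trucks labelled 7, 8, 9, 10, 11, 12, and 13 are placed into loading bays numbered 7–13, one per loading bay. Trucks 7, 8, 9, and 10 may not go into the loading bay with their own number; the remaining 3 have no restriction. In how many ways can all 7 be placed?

Let Aᵢ (for 7 ≤ i ≤ 10) be the placements that put truck i in its forbidden loading bay. Any j of these fix j positions, leaving (7−j)! ways to fill the rest, and there are C(4,j) ways to pick which j.
By inclusion–exclusion, the number of valid placements is Σ_{j=0}^{4} (−1)^j C(4,j)·(7−j)!.
Computing: 5040 − 2880 + 720 − 96 + 6 = 2790.

2790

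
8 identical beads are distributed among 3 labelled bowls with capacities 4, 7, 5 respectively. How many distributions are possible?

28

By stars and bars, unrestricted non-negative solutions to x_1+…+x_3 = 8 number C(8+2,2) = 45.
Subtract solutions that violate a single cap (substitute x_i' = x_i − (cap_i+1)): x_1 ≥ 5 gives C(5,2) = 10; x_2 ≥ 8 gives C(2,2) = 1; x_3 ≥ 6 gives C(4,2) = 6. Together 17.
No two caps can be exceeded simultaneously, so the pair terms are all 0.
By inclusion–exclusion the count is 45 − 17 + 0 = 28.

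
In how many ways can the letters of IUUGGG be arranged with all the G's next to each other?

12

Treat the 3 copies of G as a single block. The multiset to arrange is then {GGG, I, U, U}, 4 items in all.
That gives (4)!/(2!) = 12 arrangements.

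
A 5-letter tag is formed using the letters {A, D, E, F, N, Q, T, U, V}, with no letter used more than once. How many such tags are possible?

With no repetition, fill the 5 letters in order: 9 choices, then 8, down to 5.
That product is 9 × 8 × 7 × 6 × 5 = 15120.

15120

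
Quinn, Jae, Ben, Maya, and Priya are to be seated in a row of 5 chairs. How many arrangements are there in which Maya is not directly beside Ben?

Of the 5! = 120 arrangements, those with Maya and Ben adjacent number 2 × 4! = 48 (treat the pair as a block with 2 internal orders).
So 120 − 48 = 72 arrangements keep them apart.

72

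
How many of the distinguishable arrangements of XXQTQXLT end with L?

210

With the last slot taken by L, it remains to arrange the other 7 letters (XXQTQXT).
Those 7 letters have Q appearing twice, T appearing twice, and X appearing 3 times, giving (7)!/(3!·2!·2!) = 210.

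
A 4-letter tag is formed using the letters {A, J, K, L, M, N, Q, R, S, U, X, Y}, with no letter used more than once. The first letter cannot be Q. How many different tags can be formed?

The first letter has 12−1 = 11 choices (anything except Q).
The remaining 3 letters are filled from the other 11 symbols without repetition: 11 × 10 × 9 = 990.
Total: 11 × 990 = 10890.

10890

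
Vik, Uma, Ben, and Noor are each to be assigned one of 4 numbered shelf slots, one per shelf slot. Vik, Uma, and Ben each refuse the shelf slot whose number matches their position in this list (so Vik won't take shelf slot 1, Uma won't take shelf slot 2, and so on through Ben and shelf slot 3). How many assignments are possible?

11

Let Aᵢ (for i ∈ {1, 2, 3}) be the placements that put person i in their forbidden shelf slot. Any j of these fix j positions, leaving (4−j)! ways to fill the rest, and there are C(3,j) ways to pick which j.
By inclusion–exclusion, the number of valid placements is Σ_{j=0}^{3} (−1)^j C(3,j)·(4−j)!.
Computing: 24 − 18 + 6 − 1 = 11.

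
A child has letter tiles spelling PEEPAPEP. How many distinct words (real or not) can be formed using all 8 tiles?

Letter multiplicities in PEEPAPEP: A×1, E×3, P×4.
So there are 8! / (4!·3!) = 280 distinguishable arrangements.

280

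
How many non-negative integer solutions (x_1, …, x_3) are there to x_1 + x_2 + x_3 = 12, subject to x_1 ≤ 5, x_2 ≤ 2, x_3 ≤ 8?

Without the upper bounds there are C(14,2) = 91 ways to split 12 among 3 variables.
Subtract solutions that violate a single cap (substitute x_i' = x_i − (cap_i+1)): x_1 ≥ 6 gives C(8,2) = 28; x_2 ≥ 3 gives C(11,2) = 55; x_3 ≥ 9 gives C(5,2) = 10. Together 93.
Add back pairs where two caps are both exceeded: 10 + 0 + 1 = 11.
By inclusion–exclusion the count is 91 − 93 + 11 = 9.

9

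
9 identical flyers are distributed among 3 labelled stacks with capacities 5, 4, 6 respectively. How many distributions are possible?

Without the upper bounds there are C(11,2) = 55 ways to split 9 among 3 stacks.
Subtract solutions that violate a single cap (substitute x_i' = x_i − (cap_i+1)): x_1 ≥ 6 gives C(5,2) = 10; x_2 ≥ 5 gives C(6,2) = 15; x_3 ≥ 7 gives C(4,2) = 6. Together 31.
No two caps can be exceeded simultaneously, so the pair terms are all 0.
By inclusion–exclusion the count is 55 − 31 + 0 = 24.

24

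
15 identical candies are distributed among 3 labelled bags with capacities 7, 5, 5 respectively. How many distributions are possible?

Without the upper bounds there are C(17,2) = 136 ways to split 15 among 3 bags.
Subtract solutions that violate a single cap (substitute x_i' = x_i − (cap_i+1)): x_1 ≥ 8 gives C(9,2) = 36; x_2 ≥ 6 gives C(11,2) = 55; x_3 ≥ 6 gives C(11,2) = 55. Together 146.
Add back pairs where two caps are both exceeded: 3 + 3 + 10 = 16.
By inclusion–exclusion the count is 136 − 146 + 16 = 6.

6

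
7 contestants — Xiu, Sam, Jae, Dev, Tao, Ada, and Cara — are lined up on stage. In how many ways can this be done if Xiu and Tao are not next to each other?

3600

There are 7! = 5040 arrangements in all. If Xiu and Tao are adjacent, merging them into one block gives 2·(6)! = 1440 arrangements.
So 5040 − 1440 = 3600 arrangements keep them apart.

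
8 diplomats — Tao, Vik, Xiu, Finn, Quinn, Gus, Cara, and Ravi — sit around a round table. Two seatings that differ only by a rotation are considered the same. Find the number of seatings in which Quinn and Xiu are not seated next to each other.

3600

All circular seatings of 8 people number (7)! = 5040.
Those with Quinn next to Xiu: fuse the pair into one unit and seat 7 units around a circle — 2·(6)! = 1440.
Subtracting, 5040 − 1440 = 3600.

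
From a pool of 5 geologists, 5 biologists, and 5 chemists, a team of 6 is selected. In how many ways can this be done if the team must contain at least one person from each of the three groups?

Unrestricted: C(15,6) = 5005 ways to pick any 6 of the 15.
Selections missing a whole group: no geologists → C(10,6) = 210; no biologists → C(10,6) = 210; no chemists → C(10,6) = 210.
Add back selections omitting two groups (i.e. drawn from a single group): C(5,6) + C(5,6) + C(5,6) = 0.
By inclusion–exclusion: 5005 − 630 + 0 = 4375.

4375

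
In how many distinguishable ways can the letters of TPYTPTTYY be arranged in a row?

TPYTPTTYY has 9 letters with P appearing twice, T appearing 4 times, and Y appearing 3 times.
So there are 9! / (4!·3!·2!) = 1260 distinguishable arrangements.

1260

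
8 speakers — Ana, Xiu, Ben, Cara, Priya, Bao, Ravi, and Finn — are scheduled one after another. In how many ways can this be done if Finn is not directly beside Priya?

Of the 8! = 40320 arrangements, those with Finn and Priya adjacent number 2 × 7! = 10080 (treat the pair as a block with 2 internal orders).
So 40320 − 10080 = 30240 arrangements keep them apart.

30240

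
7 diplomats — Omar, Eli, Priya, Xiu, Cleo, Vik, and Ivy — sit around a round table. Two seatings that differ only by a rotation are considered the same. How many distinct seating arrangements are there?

Fix one person's seat to break rotational symmetry; the remaining 6 people can be arranged in (6)! = 720 ways.

720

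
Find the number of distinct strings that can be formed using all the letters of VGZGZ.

VGZGZ has 5 letters with G appearing twice and Z appearing twice.
The number of distinct arrangements is 5!/(2!·2!) = 120/4 = 30.

30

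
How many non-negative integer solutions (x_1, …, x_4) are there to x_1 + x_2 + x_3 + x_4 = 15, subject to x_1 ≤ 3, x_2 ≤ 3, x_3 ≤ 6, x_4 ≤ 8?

48

Ignoring the caps, the number of non-negative solutions to x_1+…+x_4 = 15 is C(18,3) = 816.
Subtract solutions that violate a single cap (substitute x_i' = x_i − (cap_i+1)): x_1 ≥ 4 gives C(14,3) = 364; x_2 ≥ 4 gives C(14,3) = 364; x_3 ≥ 7 gives C(11,3) = 165; x_4 ≥ 9 gives C(9,3) = 84. Together 977.
Add back pairs where two caps are both exceeded: 120 + 35 + 10 + 35 + 10 + 0 = 210.
Subtract triples: 1 + 0 + 0 + 0 = 1.
By inclusion–exclusion the count is 816 − 977 + 210 − 1 = 48.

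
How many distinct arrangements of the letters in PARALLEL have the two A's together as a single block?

840

Treat the 2 copies of A as a single block. The multiset to arrange is then {AA, E, L, L, L, P, R}, 7 items in all.
That gives (7)!/(3!) = 840 arrangements.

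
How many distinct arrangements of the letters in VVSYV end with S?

With the last slot taken by S, it remains to arrange the other 4 letters (VVYV).
Those 4 letters have V appearing 3 times, giving (4)!/(3!) = 4.

4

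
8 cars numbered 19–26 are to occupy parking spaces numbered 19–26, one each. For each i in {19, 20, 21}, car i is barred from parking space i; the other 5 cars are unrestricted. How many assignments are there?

27240

Let Aᵢ (for i ∈ {19, 20, 21}) be the placements that put car i in its forbidden parking space. Any j of these fix j positions, leaving (8−j)! ways to fill the rest, and there are C(3,j) ways to pick which j.
By inclusion–exclusion, the number of valid placements is Σ_{j=0}^{3} (−1)^j C(3,j)·(8−j)!.
Computing: 40320 − 15120 + 2160 − 120 = 27240.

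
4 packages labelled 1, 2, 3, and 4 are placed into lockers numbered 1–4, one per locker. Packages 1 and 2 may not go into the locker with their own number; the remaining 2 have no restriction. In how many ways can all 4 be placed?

Let Aᵢ (for i ∈ {1, 2}) be the placements that put package i in its forbidden locker. Any j of these fix j positions, leaving (4−j)! ways to fill the rest, and there are C(2,j) ways to pick which j.
By inclusion–exclusion, the number of valid placements is Σ_{j=0}^{2} (−1)^j C(2,j)·(4−j)!.
Computing: 24 − 12 + 2 = 14.

14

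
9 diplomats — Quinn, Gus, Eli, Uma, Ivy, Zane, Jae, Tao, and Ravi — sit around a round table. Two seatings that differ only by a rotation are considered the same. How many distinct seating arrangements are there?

40320

Fix one person's seat to break rotational symmetry; the remaining 8 people can be arranged in (8)! = 40320 ways.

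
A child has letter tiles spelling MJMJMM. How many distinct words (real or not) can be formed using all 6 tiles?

15

The 6 letters of MJMJMM have repeats: J appearing twice and M appearing 4 times.
So there are 6! / (4!·2!) = 15 distinguishable arrangements.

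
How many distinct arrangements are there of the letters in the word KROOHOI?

840

KROOHOI has 7 letters with O appearing 3 times.
Dividing 7! = 5040 by 3! = 6 for the repeated letters gives 840.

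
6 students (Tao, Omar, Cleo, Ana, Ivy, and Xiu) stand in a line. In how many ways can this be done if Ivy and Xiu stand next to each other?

240

Place the 4 others and the Ivy-Xiu pair as 5 objects in a line; the pair has 2 internal arrangements.
So the count is 2·(5)! = 240.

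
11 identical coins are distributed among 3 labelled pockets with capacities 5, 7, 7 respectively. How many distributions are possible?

Ignoring the caps, the number of non-negative solutions to x_1+…+x_3 = 11 is C(13,2) = 78.
Subtract solutions that violate a single cap (substitute x_i' = x_i − (cap_i+1)): x_1 ≥ 6 gives C(7,2) = 21; x_2 ≥ 8 gives C(5,2) = 10; x_3 ≥ 8 gives C(5,2) = 10. Together 41.
No two caps can be exceeded simultaneously, so the pair terms are all 0.
By inclusion–exclusion the count is 78 − 41 + 0 = 37.

37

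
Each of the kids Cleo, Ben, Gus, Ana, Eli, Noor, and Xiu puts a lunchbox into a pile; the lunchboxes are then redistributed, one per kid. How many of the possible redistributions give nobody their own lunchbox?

Let Aᵢ be the assignments in which kid i gets their own lunchbox. We want the size of the complement of A₁∪…∪A_7.
By inclusion–exclusion this is Σ_{j=0}^{7} (−1)^j C(7,j)·(7−j)!.
Computing: 5040 − 5040 + 2520 − 840 + 210 − 42 + 7 − 1 = 1854.

1854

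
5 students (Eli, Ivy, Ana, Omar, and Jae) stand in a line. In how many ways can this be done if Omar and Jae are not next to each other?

72

There are 5! = 120 arrangements in all. If Omar and Jae are adjacent, merging them into one block gives 2·(4)! = 48 arrangements.
Complementary counting: 120 − 48 = 72.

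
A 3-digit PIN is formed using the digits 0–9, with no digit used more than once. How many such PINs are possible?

With no repetition, fill the 3 digits in order: 10 choices, then 9, down to 8.
10 × 9 × 8 = 720.

720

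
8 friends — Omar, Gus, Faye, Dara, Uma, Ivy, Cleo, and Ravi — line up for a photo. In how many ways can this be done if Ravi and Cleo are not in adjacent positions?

There are 8! = 40320 arrangements in all. If Ravi and Cleo are adjacent, merging them into one block gives 2·(7)! = 10080 arrangements.
Complementary counting: 40320 − 10080 = 30240.

30240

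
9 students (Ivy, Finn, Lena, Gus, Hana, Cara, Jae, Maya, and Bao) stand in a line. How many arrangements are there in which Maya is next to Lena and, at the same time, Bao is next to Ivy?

Treat {Maya,Lena} as one block (2 orders) and {Bao,Ivy} as another (2 orders).
That leaves 7 units to arrange: 2 × 2 × 7! = 4 × 5040 = 20160.

20160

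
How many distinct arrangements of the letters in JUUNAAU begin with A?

With the first slot taken by A, it remains to arrange the other 6 letters (JUUNAU).
Those 6 letters have U appearing 3 times, giving (6)!/(3!) = 120.

120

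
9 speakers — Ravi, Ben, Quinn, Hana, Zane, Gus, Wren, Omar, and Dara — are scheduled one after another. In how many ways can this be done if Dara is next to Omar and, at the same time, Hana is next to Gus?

20160

Treat {Dara,Omar} as one block (2 orders) and {Hana,Gus} as another (2 orders).
That leaves 7 units to arrange: 2 × 2 × 7! = 4 × 5040 = 20160.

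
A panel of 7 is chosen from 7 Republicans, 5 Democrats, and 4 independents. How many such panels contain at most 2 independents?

9240

Split by how many independents are chosen (0 through 2).
Sum: C(4,0)·C(12,7) + C(4,1)·C(12,6) + C(4,2)·C(12,5) = 792 + 3696 + 4752 = 9240.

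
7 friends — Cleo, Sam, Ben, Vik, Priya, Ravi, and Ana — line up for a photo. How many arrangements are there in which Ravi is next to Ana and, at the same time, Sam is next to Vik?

480

Treat {Ravi,Ana} as one block (2 orders) and {Sam,Vik} as another (2 orders).
That leaves 5 units to arrange: 2 × 2 × 5! = 4 × 120 = 480.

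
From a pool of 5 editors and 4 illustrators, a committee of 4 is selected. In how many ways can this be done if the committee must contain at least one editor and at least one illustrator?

120

Total 4-person selections from all 9: C(9,4) = 126.
Subtract selections that omit an entire group: no editors → C(4,4) = 1; no illustrators → C(5,4) = 5.
Both groups omitted at once is impossible, so 126 − 6 = 120.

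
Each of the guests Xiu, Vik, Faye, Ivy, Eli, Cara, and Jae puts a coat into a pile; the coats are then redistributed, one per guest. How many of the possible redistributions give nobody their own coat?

This is the derangement count D_7: permutations of 7 items with no fixed point.
By inclusion–exclusion this is Σ_{j=0}^{7} (−1)^j C(7,j)·(7−j)!.
Computing: 5040 − 5040 + 2520 − 840 + 210 − 42 + 7 − 1 = 1854.

1854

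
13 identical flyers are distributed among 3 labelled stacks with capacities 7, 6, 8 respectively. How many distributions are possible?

41

Without the upper bounds there are C(15,2) = 105 ways to split 13 among 3 stacks.
Subtract solutions that violate a single cap (substitute x_i' = x_i − (cap_i+1)): x_1 ≥ 8 gives C(7,2) = 21; x_2 ≥ 7 gives C(8,2) = 28; x_3 ≥ 9 gives C(6,2) = 15. Together 64.
No two caps can be exceeded simultaneously, so the pair terms are all 0.
By inclusion–exclusion the count is 105 − 64 + 0 = 41.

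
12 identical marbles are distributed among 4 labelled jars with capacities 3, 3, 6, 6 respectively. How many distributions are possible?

64

By stars and bars, unrestricted non-negative solutions to x_1+…+x_4 = 12 number C(12+3,3) = 455.
Subtract solutions that violate a single cap (substitute x_i' = x_i − (cap_i+1)): x_1 ≥ 4 gives C(11,3) = 165; x_2 ≥ 4 gives C(11,3) = 165; x_3 ≥ 7 gives C(8,3) = 56; x_4 ≥ 7 gives C(8,3) = 56. Together 442.
Add back pairs where two caps are both exceeded: 35 + 4 + 4 + 4 + 4 + 0 = 51.
By inclusion–exclusion the count is 455 − 442 + 51 = 64.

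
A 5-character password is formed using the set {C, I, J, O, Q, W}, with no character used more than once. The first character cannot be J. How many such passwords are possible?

600

The first character has 6−1 = 5 choices (anything except J).
The remaining 4 characters are filled from the other 5 symbols without repetition: 5 × 4 × 3 × 2 = 120.
Total: 5 × 120 = 600.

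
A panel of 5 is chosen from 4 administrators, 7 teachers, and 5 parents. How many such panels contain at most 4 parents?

Split by how many parents are chosen (0 through 4).
Sum: C(5,0)·C(11,5) + C(5,1)·C(11,4) + C(5,2)·C(11,3) + C(5,3)·C(11,2) + C(5,4)·C(11,1) = 462 + 1650 + 1650 + 550 + 55 = 4367.

4367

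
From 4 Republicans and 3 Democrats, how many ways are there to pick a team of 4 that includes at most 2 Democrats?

Split by how many Democrats are chosen (0 through 2).
Sum: C(3,0)·C(4,4) + C(3,1)·C(4,3) + C(3,2)·C(4,2) = 1 + 12 + 18 = 31.

31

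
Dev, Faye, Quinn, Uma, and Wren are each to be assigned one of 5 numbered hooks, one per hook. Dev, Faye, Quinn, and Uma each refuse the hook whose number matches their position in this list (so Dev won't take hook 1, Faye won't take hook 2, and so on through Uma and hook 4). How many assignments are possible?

53

Let Aᵢ (for 1 ≤ i ≤ 4) be the placements that put person i in their forbidden hook. Any j of these fix j positions, leaving (5−j)! ways to fill the rest, and there are C(4,j) ways to pick which j.
By inclusion–exclusion, the number of valid placements is Σ_{j=0}^{4} (−1)^j C(4,j)·(5−j)!.
Computing: 120 − 96 + 36 − 8 + 1 = 53.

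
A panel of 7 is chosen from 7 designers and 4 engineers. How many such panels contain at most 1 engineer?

29

Split by how many engineers are chosen (0 through 1).
Sum: C(4,0)·C(7,7) + C(4,1)·C(7,6) = 1 + 28 = 29.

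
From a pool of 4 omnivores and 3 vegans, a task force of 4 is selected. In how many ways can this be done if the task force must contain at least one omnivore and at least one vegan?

34

With no constraint there are C(7,4) = 35 possible selections.
Subtract selections that omit an entire group: no omnivores → C(3,4) = 0; no vegans → C(4,4) = 1.
Both groups omitted at once is impossible, so 35 − 1 = 34.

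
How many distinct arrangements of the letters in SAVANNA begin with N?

120

Fix N in the first position and arrange the remaining 6 letters.
Those 6 letters have A appearing 3 times, giving (6)!/(3!) = 120.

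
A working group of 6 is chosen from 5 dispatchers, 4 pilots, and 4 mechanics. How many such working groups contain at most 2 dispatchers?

Split by how many dispatchers are chosen (0 through 2).
Sum: C(5,0)·C(8,6) + C(5,1)·C(8,5) + C(5,2)·C(8,4) = 28 + 280 + 700 = 1008.

1008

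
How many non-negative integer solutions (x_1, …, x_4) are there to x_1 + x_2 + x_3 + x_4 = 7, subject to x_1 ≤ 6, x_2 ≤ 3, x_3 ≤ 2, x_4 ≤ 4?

55

By stars and bars, unrestricted non-negative solutions to x_1+…+x_4 = 7 number C(7+3,3) = 120.
Subtract solutions that violate a single cap (substitute x_i' = x_i − (cap_i+1)): x_1 ≥ 7 gives C(3,3) = 1; x_2 ≥ 4 gives C(6,3) = 20; x_3 ≥ 3 gives C(7,3) = 35; x_4 ≥ 5 gives C(5,3) = 10. Together 66.
Add back pairs where two caps are both exceeded: 0 + 0 + 0 + 1 + 0 + 0 = 1.
By inclusion–exclusion the count is 120 − 66 + 1 = 55.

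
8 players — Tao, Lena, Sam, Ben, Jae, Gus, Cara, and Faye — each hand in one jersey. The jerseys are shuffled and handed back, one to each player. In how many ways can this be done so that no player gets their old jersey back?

This is the derangement count D_8: permutations of 8 items with no fixed point.
By inclusion–exclusion this is Σ_{j=0}^{8} (−1)^j C(8,j)·(8−j)!.
Computing: 40320 − 40320 + 20160 − 6720 + 1680 − 336 + 56 − 8 + 1 = 14833.

14833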